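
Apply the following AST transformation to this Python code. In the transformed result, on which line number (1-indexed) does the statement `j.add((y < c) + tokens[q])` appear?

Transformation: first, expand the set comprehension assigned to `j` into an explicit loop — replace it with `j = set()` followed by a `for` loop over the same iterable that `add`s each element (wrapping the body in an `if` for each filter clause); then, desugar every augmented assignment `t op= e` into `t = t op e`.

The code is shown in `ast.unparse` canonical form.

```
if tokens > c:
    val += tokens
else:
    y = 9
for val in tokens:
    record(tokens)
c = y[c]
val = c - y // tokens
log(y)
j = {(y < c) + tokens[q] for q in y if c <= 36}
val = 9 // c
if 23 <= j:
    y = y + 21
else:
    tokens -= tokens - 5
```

Transformed code:
if tokens > c:
    val = val + tokens
else:
    y = 9
for val in tokens:
    record(tokens)
c = y[c]
val = c - y // tokens
log(y)
j = set()
for q in y:
    if c <= 36:
        j.add((y < c) + tokens[q])
val = 9 // c
if 23 <= j:
    y = y + 21
else:
    tokens = tokens - (tokens - 5)

13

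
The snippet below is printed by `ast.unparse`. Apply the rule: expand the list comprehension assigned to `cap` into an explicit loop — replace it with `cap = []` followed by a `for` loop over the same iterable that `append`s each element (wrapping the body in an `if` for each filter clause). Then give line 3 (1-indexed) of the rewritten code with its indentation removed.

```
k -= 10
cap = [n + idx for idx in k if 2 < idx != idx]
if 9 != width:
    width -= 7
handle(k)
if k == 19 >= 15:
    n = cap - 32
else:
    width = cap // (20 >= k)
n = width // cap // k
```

Transformed code:
k -= 10
cap = []
for idx in k:
    if 2 < idx != idx:
        cap.append(n + idx)
if 9 != width:
    width -= 7
handle(k)
if k == 19 >= 15:
    n = cap - 32
else:
    width = cap // (20 >= k)
n = width // cap // k

for idx in k:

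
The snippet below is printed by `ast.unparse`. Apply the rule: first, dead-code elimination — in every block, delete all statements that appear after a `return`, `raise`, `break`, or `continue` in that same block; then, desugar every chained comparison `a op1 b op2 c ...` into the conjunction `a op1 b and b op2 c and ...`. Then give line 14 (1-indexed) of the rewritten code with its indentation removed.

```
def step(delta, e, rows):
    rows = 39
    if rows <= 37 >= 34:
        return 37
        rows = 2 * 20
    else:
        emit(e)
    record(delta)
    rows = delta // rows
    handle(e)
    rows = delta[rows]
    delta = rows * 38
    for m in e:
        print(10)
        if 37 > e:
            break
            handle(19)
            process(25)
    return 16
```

if 37 > e:

Transformed code:
def step(delta, e, rows):
    rows = 39
    if rows <= 37 and 37 >= 34:
        return 37
    else:
        emit(e)
    record(delta)
    rows = delta // rows
    handle(e)
    rows = delta[rows]
    delta = rows * 38
    for m in e:
        print(10)
        if 37 > e:
            break
    return 16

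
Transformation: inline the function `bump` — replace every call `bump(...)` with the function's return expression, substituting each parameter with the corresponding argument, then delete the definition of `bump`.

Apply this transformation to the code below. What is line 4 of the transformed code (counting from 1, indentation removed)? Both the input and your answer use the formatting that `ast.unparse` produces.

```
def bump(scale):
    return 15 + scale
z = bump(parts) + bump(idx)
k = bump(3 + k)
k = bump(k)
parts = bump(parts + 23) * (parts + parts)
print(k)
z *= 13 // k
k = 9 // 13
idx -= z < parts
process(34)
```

parts = (15 + (parts + 23)) * (parts + parts)

Transformed code:
z = 15 + parts + (15 + idx)
k = 15 + (3 + k)
k = 15 + k
parts = (15 + (parts + 23)) * (parts + parts)
print(k)
z *= 13 // k
k = 9 // 13
idx -= z < parts
process(34)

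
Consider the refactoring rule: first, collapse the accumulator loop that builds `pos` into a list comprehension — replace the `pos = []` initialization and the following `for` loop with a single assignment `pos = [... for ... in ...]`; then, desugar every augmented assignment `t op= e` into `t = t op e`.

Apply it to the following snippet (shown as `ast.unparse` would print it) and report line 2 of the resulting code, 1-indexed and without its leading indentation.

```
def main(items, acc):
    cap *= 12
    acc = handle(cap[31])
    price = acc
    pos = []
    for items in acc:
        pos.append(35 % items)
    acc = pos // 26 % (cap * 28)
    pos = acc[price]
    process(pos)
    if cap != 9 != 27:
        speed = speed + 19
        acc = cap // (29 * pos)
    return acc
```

cap = cap * 12

Transformed code:
def main(items, acc):
    cap = cap * 12
    acc = handle(cap[31])
    price = acc
    pos = [35 % items for items in acc]
    acc = pos // 26 % (cap * 28)
    pos = acc[price]
    process(pos)
    if cap != 9 != 27:
        speed = speed + 19
        acc = cap // (29 * pos)
    return acc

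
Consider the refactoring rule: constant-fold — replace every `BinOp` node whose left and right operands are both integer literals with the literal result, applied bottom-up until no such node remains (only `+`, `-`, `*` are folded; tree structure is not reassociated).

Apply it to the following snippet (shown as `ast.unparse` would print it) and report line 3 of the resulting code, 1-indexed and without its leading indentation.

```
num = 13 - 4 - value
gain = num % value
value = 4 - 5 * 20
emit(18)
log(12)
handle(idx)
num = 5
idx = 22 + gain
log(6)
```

value = -96

Transformed code:
num = 9 - value
gain = num % value
value = -96
emit(18)
log(12)
handle(idx)
num = 5
idx = 22 + gain
log(6)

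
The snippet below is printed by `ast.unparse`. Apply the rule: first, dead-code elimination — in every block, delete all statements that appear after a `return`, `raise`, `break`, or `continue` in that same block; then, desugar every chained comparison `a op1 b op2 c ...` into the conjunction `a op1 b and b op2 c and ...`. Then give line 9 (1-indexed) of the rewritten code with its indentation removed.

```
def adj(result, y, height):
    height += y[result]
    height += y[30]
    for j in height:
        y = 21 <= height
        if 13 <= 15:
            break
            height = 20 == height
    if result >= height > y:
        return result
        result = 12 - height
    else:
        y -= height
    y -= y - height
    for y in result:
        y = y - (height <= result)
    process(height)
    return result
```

Transformed code:
def adj(result, y, height):
    height += y[result]
    height += y[30]
    for j in height:
        y = 21 <= height
        if 13 <= 15:
            break
    if result >= height and height > y:
        return result
    else:
        y -= height
    y -= y - height
    for y in result:
        y = y - (height <= result)
    process(height)
    return result

return result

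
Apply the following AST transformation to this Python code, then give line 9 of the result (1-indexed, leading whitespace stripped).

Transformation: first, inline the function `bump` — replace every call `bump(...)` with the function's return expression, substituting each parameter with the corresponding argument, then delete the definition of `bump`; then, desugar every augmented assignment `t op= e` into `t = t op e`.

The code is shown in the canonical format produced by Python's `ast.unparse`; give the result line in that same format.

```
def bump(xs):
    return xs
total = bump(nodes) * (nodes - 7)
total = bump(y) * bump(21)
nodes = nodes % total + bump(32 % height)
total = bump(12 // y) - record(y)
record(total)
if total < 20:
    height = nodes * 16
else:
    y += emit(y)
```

y = y + emit(y)

Transformed code:
total = nodes * (nodes - 7)
total = y * 21
nodes = nodes % total + 32 % height
total = 12 // y - record(y)
record(total)
if total < 20:
    height = nodes * 16
else:
    y = y + emit(y)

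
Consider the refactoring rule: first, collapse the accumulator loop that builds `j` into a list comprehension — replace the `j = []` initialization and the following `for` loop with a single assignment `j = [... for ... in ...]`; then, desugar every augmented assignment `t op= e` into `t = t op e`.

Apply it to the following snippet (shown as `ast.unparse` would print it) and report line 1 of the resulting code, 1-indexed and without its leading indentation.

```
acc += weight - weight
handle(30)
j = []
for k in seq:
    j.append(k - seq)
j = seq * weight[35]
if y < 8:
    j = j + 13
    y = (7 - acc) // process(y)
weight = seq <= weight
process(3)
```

acc = acc + (weight - weight)

Transformed code:
acc = acc + (weight - weight)
handle(30)
j = [k - seq for k in seq]
j = seq * weight[35]
if y < 8:
    j = j + 13
    y = (7 - acc) // process(y)
weight = seq <= weight
process(3)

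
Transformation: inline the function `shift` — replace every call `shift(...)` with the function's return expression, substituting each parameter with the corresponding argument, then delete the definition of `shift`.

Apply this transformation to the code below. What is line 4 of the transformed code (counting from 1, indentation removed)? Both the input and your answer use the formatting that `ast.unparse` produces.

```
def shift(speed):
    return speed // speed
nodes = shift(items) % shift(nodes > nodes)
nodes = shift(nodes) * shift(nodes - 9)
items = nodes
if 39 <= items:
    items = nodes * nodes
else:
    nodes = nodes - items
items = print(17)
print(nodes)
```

if 39 <= items:

Transformed code:
nodes = items // items % ((nodes > nodes) // (nodes > nodes))
nodes = nodes // nodes * ((nodes - 9) // (nodes - 9))
items = nodes
if 39 <= items:
    items = nodes * nodes
else:
    nodes = nodes - items
items = print(17)
print(nodes)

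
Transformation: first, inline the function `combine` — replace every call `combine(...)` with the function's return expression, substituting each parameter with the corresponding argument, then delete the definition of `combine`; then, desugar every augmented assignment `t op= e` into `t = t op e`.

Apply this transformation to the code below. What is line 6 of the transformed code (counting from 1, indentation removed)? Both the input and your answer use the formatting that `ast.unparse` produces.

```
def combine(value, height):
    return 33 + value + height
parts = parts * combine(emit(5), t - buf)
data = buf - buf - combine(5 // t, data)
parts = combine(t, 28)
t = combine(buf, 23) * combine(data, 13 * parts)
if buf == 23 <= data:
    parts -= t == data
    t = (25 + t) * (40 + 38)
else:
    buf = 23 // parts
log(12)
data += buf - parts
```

Transformed code:
parts = parts * (33 + emit(5) + (t - buf))
data = buf - buf - (33 + 5 // t + data)
parts = 33 + t + 28
t = (33 + buf + 23) * (33 + data + 13 * parts)
if buf == 23 <= data:
    parts = parts - (t == data)
    t = (25 + t) * (40 + 38)
else:
    buf = 23 // parts
log(12)
data = data + (buf - parts)

parts = parts - (t == data)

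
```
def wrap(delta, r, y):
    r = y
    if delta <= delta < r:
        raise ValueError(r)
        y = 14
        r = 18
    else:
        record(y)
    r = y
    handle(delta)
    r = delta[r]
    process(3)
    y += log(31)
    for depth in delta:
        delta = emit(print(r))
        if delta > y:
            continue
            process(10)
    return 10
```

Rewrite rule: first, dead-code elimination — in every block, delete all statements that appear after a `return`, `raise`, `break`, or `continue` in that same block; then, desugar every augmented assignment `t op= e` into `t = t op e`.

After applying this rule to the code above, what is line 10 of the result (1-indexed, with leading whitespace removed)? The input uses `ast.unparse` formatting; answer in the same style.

process(3)

Transformed code:
def wrap(delta, r, y):
    r = y
    if delta <= delta < r:
        raise ValueError(r)
    else:
        record(y)
    r = y
    handle(delta)
    r = delta[r]
    process(3)
    y = y + log(31)
    for depth in delta:
        delta = emit(print(r))
        if delta > y:
            continue
    return 10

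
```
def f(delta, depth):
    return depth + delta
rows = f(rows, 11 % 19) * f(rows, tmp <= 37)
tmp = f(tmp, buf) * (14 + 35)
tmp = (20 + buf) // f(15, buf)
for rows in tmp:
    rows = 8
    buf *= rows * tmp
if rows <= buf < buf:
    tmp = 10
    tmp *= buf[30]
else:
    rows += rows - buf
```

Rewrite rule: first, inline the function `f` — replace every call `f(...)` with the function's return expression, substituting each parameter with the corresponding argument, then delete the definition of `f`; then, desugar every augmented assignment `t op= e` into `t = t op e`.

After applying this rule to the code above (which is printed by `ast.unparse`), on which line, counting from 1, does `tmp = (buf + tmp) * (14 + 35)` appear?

Transformed code:
rows = (11 % 19 + rows) * ((tmp <= 37) + rows)
tmp = (buf + tmp) * (14 + 35)
tmp = (20 + buf) // (buf + 15)
for rows in tmp:
    rows = 8
    buf = buf * (rows * tmp)
if rows <= buf < buf:
    tmp = 10
    tmp = tmp * buf[30]
else:
    rows = rows + (rows - buf)

2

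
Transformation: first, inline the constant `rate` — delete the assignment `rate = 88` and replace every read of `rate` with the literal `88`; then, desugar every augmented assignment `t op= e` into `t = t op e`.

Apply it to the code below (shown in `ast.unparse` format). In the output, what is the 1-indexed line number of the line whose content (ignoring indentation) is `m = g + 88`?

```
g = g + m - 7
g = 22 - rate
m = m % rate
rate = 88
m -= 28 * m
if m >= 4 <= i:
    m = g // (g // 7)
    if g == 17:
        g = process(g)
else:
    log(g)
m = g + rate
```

Transformed code:
g = g + m - 7
g = 22 - 88
m = m % 88
m = m - 28 * m
if m >= 4 <= i:
    m = g // (g // 7)
    if g == 17:
        g = process(g)
else:
    log(g)
m = g + 88

11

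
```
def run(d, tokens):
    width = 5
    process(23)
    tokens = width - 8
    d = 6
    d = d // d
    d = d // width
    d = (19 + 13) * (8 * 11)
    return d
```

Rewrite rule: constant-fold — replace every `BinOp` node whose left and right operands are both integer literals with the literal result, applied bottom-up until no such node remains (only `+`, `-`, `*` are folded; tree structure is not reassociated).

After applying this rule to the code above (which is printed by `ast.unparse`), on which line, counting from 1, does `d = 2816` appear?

8

Transformed code:
def run(d, tokens):
    width = 5
    process(23)
    tokens = width - 8
    d = 6
    d = d // d
    d = d // width
    d = 2816
    return d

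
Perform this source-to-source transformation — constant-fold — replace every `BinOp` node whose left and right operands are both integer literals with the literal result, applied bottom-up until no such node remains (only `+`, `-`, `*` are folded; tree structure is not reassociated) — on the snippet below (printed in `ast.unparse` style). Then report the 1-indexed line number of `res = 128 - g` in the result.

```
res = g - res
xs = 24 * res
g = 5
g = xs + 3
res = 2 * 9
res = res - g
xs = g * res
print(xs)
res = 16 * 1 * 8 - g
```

Transformed code:
res = g - res
xs = 24 * res
g = 5
g = xs + 3
res = 18
res = res - g
xs = g * res
print(xs)
res = 128 - g

9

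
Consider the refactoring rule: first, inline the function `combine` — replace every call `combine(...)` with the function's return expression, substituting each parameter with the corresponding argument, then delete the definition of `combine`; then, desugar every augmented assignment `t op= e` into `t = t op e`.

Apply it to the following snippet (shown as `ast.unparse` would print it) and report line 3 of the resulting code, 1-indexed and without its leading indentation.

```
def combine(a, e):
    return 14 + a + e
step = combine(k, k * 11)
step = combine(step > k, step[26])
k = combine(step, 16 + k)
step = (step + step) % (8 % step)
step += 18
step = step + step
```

k = 14 + step + (16 + k)

Transformed code:
step = 14 + k + k * 11
step = 14 + (step > k) + step[26]
k = 14 + step + (16 + k)
step = (step + step) % (8 % step)
step = step + 18
step = step + step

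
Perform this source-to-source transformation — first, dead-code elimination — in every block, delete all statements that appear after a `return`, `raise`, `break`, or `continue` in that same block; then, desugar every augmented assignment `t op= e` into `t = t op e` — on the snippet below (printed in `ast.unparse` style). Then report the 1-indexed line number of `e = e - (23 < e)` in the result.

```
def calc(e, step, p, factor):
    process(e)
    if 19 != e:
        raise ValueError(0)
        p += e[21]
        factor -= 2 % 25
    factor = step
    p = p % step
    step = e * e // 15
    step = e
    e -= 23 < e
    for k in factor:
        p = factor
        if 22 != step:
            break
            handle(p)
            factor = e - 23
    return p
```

Transformed code:
def calc(e, step, p, factor):
    process(e)
    if 19 != e:
        raise ValueError(0)
    factor = step
    p = p % step
    step = e * e // 15
    step = e
    e = e - (23 < e)
    for k in factor:
        p = factor
        if 22 != step:
            break
    return p

9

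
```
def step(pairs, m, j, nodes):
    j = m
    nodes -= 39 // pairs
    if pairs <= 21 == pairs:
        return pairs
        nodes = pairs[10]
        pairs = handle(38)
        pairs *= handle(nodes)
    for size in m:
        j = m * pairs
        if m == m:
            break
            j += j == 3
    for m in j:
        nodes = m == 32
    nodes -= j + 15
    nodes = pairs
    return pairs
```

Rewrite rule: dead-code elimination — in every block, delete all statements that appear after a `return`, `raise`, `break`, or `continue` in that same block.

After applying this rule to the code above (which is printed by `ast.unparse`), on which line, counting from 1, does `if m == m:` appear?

8

Transformed code:
def step(pairs, m, j, nodes):
    j = m
    nodes -= 39 // pairs
    if pairs <= 21 == pairs:
        return pairs
    for size in m:
        j = m * pairs
        if m == m:
            break
    for m in j:
        nodes = m == 32
    nodes -= j + 15
    nodes = pairs
    return pairs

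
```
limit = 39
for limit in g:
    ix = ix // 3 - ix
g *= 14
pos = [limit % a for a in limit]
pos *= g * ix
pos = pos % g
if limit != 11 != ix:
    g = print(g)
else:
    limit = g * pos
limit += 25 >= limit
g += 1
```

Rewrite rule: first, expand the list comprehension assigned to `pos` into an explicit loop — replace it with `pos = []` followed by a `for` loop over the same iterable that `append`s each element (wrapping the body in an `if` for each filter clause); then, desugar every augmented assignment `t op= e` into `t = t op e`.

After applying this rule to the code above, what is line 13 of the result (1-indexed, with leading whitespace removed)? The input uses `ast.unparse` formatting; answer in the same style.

Transformed code:
limit = 39
for limit in g:
    ix = ix // 3 - ix
g = g * 14
pos = []
for a in limit:
    pos.append(limit % a)
pos = pos * (g * ix)
pos = pos % g
if limit != 11 != ix:
    g = print(g)
else:
    limit = g * pos
limit = limit + (25 >= limit)
g = g + 1

limit = g * pos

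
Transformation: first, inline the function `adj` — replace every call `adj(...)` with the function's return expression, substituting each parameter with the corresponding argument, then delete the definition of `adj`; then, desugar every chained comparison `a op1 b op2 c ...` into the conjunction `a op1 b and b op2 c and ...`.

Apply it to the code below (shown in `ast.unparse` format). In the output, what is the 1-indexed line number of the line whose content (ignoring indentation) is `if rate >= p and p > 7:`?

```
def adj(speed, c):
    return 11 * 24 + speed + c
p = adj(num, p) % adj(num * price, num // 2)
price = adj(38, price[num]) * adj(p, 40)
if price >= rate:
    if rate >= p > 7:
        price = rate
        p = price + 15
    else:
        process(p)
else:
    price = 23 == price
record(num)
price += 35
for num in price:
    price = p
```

4

Transformed code:
p = (11 * 24 + num + p) % (11 * 24 + num * price + num // 2)
price = (11 * 24 + 38 + price[num]) * (11 * 24 + p + 40)
if price >= rate:
    if rate >= p and p > 7:
        price = rate
        p = price + 15
    else:
        process(p)
else:
    price = 23 == price
record(num)
price += 35
for num in price:
    price = p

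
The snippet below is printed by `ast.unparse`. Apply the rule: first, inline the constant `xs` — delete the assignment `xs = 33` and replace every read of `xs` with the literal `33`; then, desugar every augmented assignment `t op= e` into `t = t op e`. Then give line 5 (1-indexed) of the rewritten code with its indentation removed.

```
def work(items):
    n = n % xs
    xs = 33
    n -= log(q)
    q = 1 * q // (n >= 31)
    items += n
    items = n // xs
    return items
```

Transformed code:
def work(items):
    n = n % 33
    n = n - log(q)
    q = 1 * q // (n >= 31)
    items = items + n
    items = n // 33
    return items

items = items + n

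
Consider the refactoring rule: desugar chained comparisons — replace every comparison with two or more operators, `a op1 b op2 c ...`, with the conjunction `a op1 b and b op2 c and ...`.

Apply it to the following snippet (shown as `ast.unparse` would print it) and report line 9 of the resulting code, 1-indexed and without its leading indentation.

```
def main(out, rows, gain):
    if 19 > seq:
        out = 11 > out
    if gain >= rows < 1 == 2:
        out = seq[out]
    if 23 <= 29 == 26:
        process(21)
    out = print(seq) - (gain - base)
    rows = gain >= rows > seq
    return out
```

Transformed code:
def main(out, rows, gain):
    if 19 > seq:
        out = 11 > out
    if gain >= rows and rows < 1 and (1 == 2):
        out = seq[out]
    if 23 <= 29 and 29 == 26:
        process(21)
    out = print(seq) - (gain - base)
    rows = gain >= rows and rows > seq
    return out

rows = gain >= rows and rows > seq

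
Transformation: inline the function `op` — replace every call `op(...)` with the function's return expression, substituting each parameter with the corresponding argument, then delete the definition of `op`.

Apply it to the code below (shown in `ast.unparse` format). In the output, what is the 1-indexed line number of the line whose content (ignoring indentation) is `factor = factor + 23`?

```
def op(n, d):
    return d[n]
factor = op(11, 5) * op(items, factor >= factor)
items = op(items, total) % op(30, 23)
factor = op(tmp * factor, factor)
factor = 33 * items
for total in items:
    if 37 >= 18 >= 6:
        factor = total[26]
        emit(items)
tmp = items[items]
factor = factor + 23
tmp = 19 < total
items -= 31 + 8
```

Transformed code:
factor = 5[11] * (factor >= factor)[items]
items = total[items] % 23[30]
factor = factor[tmp * factor]
factor = 33 * items
for total in items:
    if 37 >= 18 >= 6:
        factor = total[26]
        emit(items)
tmp = items[items]
factor = factor + 23
tmp = 19 < total
items -= 31 + 8

10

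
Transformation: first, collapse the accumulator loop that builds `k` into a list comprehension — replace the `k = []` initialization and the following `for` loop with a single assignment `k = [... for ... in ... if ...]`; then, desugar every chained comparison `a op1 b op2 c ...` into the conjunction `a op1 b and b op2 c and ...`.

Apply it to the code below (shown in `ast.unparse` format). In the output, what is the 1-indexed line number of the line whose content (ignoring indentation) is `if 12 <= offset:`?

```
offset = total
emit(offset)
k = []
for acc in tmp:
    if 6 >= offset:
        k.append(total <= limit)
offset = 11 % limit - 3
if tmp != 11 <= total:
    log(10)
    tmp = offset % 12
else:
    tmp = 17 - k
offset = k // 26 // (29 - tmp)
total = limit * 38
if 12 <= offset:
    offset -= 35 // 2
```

12

Transformed code:
offset = total
emit(offset)
k = [total <= limit for acc in tmp if 6 >= offset]
offset = 11 % limit - 3
if tmp != 11 and 11 <= total:
    log(10)
    tmp = offset % 12
else:
    tmp = 17 - k
offset = k // 26 // (29 - tmp)
total = limit * 38
if 12 <= offset:
    offset -= 35 // 2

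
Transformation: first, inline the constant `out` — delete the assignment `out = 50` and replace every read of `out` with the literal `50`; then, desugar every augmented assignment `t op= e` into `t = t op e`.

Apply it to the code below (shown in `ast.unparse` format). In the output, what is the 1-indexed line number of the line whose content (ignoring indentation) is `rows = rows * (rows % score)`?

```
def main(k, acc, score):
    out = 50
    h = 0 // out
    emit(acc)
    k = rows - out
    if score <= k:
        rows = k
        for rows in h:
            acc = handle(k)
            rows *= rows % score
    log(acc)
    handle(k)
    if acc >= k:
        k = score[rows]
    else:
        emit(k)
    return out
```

Transformed code:
def main(k, acc, score):
    h = 0 // 50
    emit(acc)
    k = rows - 50
    if score <= k:
        rows = k
        for rows in h:
            acc = handle(k)
            rows = rows * (rows % score)
    log(acc)
    handle(k)
    if acc >= k:
        k = score[rows]
    else:
        emit(k)
    return 50

9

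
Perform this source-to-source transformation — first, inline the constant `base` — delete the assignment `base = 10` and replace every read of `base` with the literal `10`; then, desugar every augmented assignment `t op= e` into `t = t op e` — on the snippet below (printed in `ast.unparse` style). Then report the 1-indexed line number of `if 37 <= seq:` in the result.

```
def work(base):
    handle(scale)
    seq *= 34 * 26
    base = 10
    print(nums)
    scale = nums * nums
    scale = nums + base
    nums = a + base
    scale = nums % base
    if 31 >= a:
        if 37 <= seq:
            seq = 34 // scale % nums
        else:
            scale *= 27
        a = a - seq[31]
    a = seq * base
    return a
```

10

Transformed code:
def work(base):
    handle(scale)
    seq = seq * (34 * 26)
    print(nums)
    scale = nums * nums
    scale = nums + 10
    nums = a + 10
    scale = nums % 10
    if 31 >= a:
        if 37 <= seq:
            seq = 34 // scale % nums
        else:
            scale = scale * 27
        a = a - seq[31]
    a = seq * 10
    return a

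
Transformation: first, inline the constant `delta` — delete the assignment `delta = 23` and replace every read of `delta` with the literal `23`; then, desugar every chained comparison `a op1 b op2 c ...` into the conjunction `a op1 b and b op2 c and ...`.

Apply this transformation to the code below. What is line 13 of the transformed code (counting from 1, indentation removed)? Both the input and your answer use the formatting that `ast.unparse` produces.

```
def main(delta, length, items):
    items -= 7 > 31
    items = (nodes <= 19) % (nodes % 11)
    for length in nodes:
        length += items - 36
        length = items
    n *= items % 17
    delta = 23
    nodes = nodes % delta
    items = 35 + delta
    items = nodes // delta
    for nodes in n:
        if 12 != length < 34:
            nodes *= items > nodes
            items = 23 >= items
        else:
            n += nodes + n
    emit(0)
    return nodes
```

nodes *= items > nodes

Transformed code:
def main(delta, length, items):
    items -= 7 > 31
    items = (nodes <= 19) % (nodes % 11)
    for length in nodes:
        length += items - 36
        length = items
    n *= items % 17
    nodes = nodes % 23
    items = 35 + 23
    items = nodes // 23
    for nodes in n:
        if 12 != length and length < 34:
            nodes *= items > nodes
            items = 23 >= items
        else:
            n += nodes + n
    emit(0)
    return nodes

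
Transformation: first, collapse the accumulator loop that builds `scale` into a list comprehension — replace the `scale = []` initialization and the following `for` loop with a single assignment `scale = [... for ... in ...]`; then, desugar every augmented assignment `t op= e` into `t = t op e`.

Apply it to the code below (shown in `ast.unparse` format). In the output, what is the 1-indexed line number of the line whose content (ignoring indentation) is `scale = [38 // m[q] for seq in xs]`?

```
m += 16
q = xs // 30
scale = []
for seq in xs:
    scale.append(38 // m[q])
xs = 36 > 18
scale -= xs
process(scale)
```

3

Transformed code:
m = m + 16
q = xs // 30
scale = [38 // m[q] for seq in xs]
xs = 36 > 18
scale = scale - xs
process(scale)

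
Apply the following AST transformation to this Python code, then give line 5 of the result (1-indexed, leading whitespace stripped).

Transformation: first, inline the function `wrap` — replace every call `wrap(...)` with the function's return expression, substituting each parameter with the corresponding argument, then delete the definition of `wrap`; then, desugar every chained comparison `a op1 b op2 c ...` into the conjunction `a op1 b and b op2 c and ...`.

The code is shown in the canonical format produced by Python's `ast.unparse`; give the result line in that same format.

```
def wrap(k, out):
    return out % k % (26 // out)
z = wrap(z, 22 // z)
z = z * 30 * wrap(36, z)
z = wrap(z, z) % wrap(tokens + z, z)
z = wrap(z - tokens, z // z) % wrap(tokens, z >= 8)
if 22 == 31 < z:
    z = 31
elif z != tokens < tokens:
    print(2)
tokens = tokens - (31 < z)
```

Transformed code:
z = 22 // z % z % (26 // (22 // z))
z = z * 30 * (z % 36 % (26 // z))
z = z % z % (26 // z) % (z % (tokens + z) % (26 // z))
z = z // z % (z - tokens) % (26 // (z // z)) % ((z >= 8) % tokens % (26 // (z >= 8)))
if 22 == 31 and 31 < z:
    z = 31
elif z != tokens and tokens < tokens:
    print(2)
tokens = tokens - (31 < z)

if 22 == 31 and 31 < z:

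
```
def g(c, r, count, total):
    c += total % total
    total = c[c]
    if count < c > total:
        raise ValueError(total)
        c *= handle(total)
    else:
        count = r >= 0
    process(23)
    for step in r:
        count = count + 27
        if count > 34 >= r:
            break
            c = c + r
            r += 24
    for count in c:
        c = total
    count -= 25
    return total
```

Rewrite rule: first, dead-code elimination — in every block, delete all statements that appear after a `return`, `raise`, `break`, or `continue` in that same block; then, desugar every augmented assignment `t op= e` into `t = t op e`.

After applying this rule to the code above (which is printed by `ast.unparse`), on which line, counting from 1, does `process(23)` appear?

Transformed code:
def g(c, r, count, total):
    c = c + total % total
    total = c[c]
    if count < c > total:
        raise ValueError(total)
    else:
        count = r >= 0
    process(23)
    for step in r:
        count = count + 27
        if count > 34 >= r:
            break
    for count in c:
        c = total
    count = count - 25
    return total

8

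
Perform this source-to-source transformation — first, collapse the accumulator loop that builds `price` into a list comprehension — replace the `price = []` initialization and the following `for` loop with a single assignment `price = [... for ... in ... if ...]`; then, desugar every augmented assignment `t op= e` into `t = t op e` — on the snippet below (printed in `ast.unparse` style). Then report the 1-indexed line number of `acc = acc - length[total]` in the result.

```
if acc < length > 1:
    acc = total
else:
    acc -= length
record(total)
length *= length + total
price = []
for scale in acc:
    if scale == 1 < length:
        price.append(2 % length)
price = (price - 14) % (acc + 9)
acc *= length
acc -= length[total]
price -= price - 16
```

10

Transformed code:
if acc < length > 1:
    acc = total
else:
    acc = acc - length
record(total)
length = length * (length + total)
price = [2 % length for scale in acc if scale == 1 < length]
price = (price - 14) % (acc + 9)
acc = acc * length
acc = acc - length[total]
price = price - (price - 16)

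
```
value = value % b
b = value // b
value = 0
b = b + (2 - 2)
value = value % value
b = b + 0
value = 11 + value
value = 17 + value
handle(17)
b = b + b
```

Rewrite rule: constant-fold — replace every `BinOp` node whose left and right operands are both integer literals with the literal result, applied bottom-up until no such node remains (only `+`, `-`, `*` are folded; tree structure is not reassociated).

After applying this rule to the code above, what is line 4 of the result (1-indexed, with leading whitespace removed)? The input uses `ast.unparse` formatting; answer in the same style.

Transformed code:
value = value % b
b = value // b
value = 0
b = b + 0
value = value % value
b = b + 0
value = 11 + value
value = 17 + value
handle(17)
b = b + b

b = b + 0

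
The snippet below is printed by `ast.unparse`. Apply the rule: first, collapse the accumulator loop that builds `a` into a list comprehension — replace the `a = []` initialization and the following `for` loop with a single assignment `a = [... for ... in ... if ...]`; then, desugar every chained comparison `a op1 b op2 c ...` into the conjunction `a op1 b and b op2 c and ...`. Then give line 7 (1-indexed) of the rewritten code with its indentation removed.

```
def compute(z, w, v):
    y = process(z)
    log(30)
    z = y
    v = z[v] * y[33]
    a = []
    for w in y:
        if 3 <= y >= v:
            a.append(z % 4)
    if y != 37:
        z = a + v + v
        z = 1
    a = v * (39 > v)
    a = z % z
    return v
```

Transformed code:
def compute(z, w, v):
    y = process(z)
    log(30)
    z = y
    v = z[v] * y[33]
    a = [z % 4 for w in y if 3 <= y and y >= v]
    if y != 37:
        z = a + v + v
        z = 1
    a = v * (39 > v)
    a = z % z
    return v

if y != 37:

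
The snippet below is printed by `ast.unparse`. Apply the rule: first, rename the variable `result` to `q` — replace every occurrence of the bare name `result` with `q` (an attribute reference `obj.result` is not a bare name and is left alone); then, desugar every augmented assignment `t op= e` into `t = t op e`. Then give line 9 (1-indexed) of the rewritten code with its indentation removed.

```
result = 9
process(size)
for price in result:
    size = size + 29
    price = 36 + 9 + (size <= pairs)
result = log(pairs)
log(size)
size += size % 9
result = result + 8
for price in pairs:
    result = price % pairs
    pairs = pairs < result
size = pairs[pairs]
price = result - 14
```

Transformed code:
q = 9
process(size)
for price in q:
    size = size + 29
    price = 36 + 9 + (size <= pairs)
q = log(pairs)
log(size)
size = size + size % 9
q = q + 8
for price in pairs:
    q = price % pairs
    pairs = pairs < q
size = pairs[pairs]
price = q - 14

q = q + 8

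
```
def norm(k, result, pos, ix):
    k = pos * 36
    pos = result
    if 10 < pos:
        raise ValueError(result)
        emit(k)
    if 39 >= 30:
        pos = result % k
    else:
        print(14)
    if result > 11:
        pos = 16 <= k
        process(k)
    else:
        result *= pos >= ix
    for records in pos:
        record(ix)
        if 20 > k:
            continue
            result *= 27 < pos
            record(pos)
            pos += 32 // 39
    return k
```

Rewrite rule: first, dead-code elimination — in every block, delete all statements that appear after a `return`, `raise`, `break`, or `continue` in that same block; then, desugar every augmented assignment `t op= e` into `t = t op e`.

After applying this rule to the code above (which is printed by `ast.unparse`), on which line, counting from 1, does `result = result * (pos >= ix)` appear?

Transformed code:
def norm(k, result, pos, ix):
    k = pos * 36
    pos = result
    if 10 < pos:
        raise ValueError(result)
    if 39 >= 30:
        pos = result % k
    else:
        print(14)
    if result > 11:
        pos = 16 <= k
        process(k)
    else:
        result = result * (pos >= ix)
    for records in pos:
        record(ix)
        if 20 > k:
            continue
    return k

14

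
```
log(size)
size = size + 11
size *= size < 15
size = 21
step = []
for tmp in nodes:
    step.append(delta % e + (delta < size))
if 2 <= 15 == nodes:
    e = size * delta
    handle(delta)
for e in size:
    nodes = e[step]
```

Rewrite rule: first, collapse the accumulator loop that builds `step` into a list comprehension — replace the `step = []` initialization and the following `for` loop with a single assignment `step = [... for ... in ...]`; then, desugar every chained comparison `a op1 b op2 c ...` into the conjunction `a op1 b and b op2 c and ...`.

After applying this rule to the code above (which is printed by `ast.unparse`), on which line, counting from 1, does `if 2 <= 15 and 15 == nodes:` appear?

Transformed code:
log(size)
size = size + 11
size *= size < 15
size = 21
step = [delta % e + (delta < size) for tmp in nodes]
if 2 <= 15 and 15 == nodes:
    e = size * delta
    handle(delta)
for e in size:
    nodes = e[step]

6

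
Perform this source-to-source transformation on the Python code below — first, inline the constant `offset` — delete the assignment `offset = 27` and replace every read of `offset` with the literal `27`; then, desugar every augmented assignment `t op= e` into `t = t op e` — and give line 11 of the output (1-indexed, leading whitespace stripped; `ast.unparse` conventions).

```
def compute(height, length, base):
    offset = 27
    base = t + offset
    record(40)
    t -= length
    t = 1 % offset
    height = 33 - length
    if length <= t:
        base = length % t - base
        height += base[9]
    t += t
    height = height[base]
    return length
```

Transformed code:
def compute(height, length, base):
    base = t + 27
    record(40)
    t = t - length
    t = 1 % 27
    height = 33 - length
    if length <= t:
        base = length % t - base
        height = height + base[9]
    t = t + t
    height = height[base]
    return length

height = height[base]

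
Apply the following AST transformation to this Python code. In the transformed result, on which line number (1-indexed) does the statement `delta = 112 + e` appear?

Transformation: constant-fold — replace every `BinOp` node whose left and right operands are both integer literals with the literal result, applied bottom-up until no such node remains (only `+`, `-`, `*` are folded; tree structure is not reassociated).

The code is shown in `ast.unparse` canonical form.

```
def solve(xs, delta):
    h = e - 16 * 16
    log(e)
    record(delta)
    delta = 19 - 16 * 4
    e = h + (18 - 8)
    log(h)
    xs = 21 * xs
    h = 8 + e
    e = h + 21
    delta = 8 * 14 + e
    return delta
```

Transformed code:
def solve(xs, delta):
    h = e - 256
    log(e)
    record(delta)
    delta = -45
    e = h + 10
    log(h)
    xs = 21 * xs
    h = 8 + e
    e = h + 21
    delta = 112 + e
    return delta

11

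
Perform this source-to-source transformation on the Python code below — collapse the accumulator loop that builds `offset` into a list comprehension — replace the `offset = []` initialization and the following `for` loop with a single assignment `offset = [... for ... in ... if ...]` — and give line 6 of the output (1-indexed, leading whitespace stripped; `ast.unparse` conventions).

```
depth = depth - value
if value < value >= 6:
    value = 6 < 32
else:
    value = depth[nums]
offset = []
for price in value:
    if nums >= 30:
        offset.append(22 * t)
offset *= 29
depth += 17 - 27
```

offset = [22 * t for price in value if nums >= 30]

Transformed code:
depth = depth - value
if value < value >= 6:
    value = 6 < 32
else:
    value = depth[nums]
offset = [22 * t for price in value if nums >= 30]
offset *= 29
depth += 17 - 27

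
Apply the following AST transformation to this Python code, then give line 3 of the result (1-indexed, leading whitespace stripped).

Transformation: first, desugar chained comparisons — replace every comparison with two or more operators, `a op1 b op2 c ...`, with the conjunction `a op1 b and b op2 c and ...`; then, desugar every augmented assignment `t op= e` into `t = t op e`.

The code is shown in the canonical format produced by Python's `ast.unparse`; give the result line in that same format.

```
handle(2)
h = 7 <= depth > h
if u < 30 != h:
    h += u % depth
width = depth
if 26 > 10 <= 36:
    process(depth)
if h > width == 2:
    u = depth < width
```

if u < 30 and 30 != h:

Transformed code:
handle(2)
h = 7 <= depth and depth > h
if u < 30 and 30 != h:
    h = h + u % depth
width = depth
if 26 > 10 and 10 <= 36:
    process(depth)
if h > width and width == 2:
    u = depth < width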